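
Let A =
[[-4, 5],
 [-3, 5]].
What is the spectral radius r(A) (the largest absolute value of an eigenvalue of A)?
r(A) = (1 + sqrt(21))/2 ≈ 2.7913

The eigenvalues of A are the roots of its characteristic polynomial. With M = A (coefficients from the trace and determinant):
  p(λ) = det(λ I - M) = λ^2 - λ - 5.
For λ^2 - λ - 5 the discriminant is 21. It is nonnegative but not a perfect square, so the roots are real and irrational: λ = (1 ± sqrt(21))/2 ≈ 2.7913, -1.7913.
Thus the eigenvalues (to 4 decimals) are 2.7913 (modulus 2.7913); -1.7913 (modulus 1.7913). The spectral radius is the largest modulus: r(A) = (1 + sqrt(21))/2 ≈ 2.7913. (Cross-check: r(A) ≤ ||A||_2 ≈ 8.6409; equality holds whenever A is normal, though it can also hold for some non-normal A.)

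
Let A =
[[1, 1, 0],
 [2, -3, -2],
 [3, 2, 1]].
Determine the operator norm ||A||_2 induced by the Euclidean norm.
||A||_2 ≈ 4.3251 (= sqrt(largest eigenvalue of A^T A))

||A||_2 = sigma_max(A) = sqrt(lambda_max(A^T A)). Form the symmetric matrix M = A^T A =
[[14, 1, -1],
 [1, 14, 8],
 [-1, 8, 5]].
Its characteristic polynomial (trace, sum of principal 2x2 minors, determinant of M give the coefficients) is
  p(λ) = det(λ I - M) = λ^3 - 33λ^2 + 270λ - 49.
No integer candidate from the rational root theorem (±divisors of 49) is a root, so the roots are irrational. The cubic discriminant is Δ = 1406241 > 0, so there are three distinct real roots. p(0) = -49 and p(1) = 189 have opposite signs, so a root lies in (0, 1); Newton's method refines it to λ ≈ 0.1857. p(14) = 7 and p(15) = -49 have opposite signs, so a root lies in (14, 15); Newton's method refines it to λ ≈ 14.1077. p(18) = -49 and p(19) = 27 have opposite signs, so a root lies in (18, 19); Newton's method refines it to λ ≈ 18.7067. Check (Vieta): the three roots sum to 33, matching tr M = 33.
So the eigenvalues of A^T A are ≈ 0.1857, 14.1077, 18.7067 (all ≥ 0, as they must be for A^T A). The largest is λ_max ≈ 18.7067, hence ||A||_2 = sqrt(λ_max) ≈ 4.3251.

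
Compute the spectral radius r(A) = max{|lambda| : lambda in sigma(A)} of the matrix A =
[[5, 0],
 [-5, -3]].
r(A) = 5

The eigenvalues of A are the roots of its characteristic polynomial. With M = A (coefficients from the trace and determinant):
  p(λ) = det(λ I - M) = λ^2 - 2λ - 15.
For λ^2 - 2λ - 15 the discriminant is 64. It is a perfect square (8^2), so the roots are rational: λ = (2 ± 8)/2 = 5, -3.
Thus the eigenvalues (to 4 decimals) are 5 (modulus 5); -3 (modulus 3). The spectral radius is the largest modulus: r(A) = 5. (Cross-check: r(A) ≤ ||A||_2 ≈ 7.4096; equality holds whenever A is normal, though it can also hold for some non-normal A.)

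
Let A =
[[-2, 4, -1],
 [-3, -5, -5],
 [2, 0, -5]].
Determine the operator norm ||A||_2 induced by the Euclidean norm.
||A||_2 ≈ 8.3326 (= sqrt(largest eigenvalue of A^T A))

||A||_2 = sigma_max(A) = sqrt(lambda_max(A^T A)). Form the symmetric matrix M = A^T A =
[[17, 7, 7],
 [7, 41, 21],
 [7, 21, 51]].
Its characteristic polynomial (trace, sum of principal 2x2 minors, determinant of M give the coefficients) is
  p(λ) = det(λ I - M) = λ^3 - 109λ^2 + 3116λ - 25600.
No integer candidate from the rational root theorem (±divisors of 25600) is a root, so the roots are irrational. The cubic discriminant is Δ = 541652752 > 0, so there are three distinct real roots. p(15) = -10 and p(16) = 448 have opposite signs, so a root lies in (15, 16); Newton's method refines it to λ ≈ 15.0192. p(24) = 224 and p(25) = -200 have opposite signs, so a root lies in (24, 25); Newton's method refines it to λ ≈ 24.549. p(69) = -1036 and p(70) = 1420 have opposite signs, so a root lies in (69, 70); Newton's method refines it to λ ≈ 69.4318. Check (Vieta): the three roots sum to 109, matching tr M = 109.
So the eigenvalues of A^T A are ≈ 15.0192, 24.549, 69.4318 (all ≥ 0, as they must be for A^T A). The largest is λ_max ≈ 69.4318, hence ||A||_2 = sqrt(λ_max) ≈ 8.3326.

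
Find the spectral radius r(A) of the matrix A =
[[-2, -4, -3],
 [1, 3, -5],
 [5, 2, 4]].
r(A) ≈ 4.9714

The eigenvalues of A are the roots of its characteristic polynomial. With M = A (coefficients from the trace, the sum of principal 2x2 minors, and det A):
  p(λ) = det(λ I - M) = λ^3 - 5λ^2 + 27λ - 111.
No integer candidate from the rational root theorem (±divisors of 111) is a root, so the roots are irrational. The cubic discriminant is Δ = -178944 < 0, so there is one real root and a complex-conjugate pair. p(4) = -19 and p(5) = 24 have opposite signs, so a root lies in (4, 5); Newton's method refines it to λ ≈ 4.4912. Dividing out (λ - (4.4912)) leaves approximately λ^2 - 0.5088λ + 24.7149. For λ^2 - 0.5088λ + 24.7149 the discriminant is -98.6008. It is negative, so the remaining roots are the complex-conjugate pair λ ≈ 0.2544 ± 4.9649i. Their product equals the constant term, so |λ|^2 ≈ 24.7149 and |λ| ≈ 4.9714.
Thus the eigenvalues (to 4 decimals) are 4.4912 (modulus 4.4912); 0.2544 ± 4.9649i (modulus 4.9714). The spectral radius is the largest modulus: r(A) ≈ 4.9714. (Cross-check: r(A) ≤ ||A||_2 ≈ 8.3541; equality holds whenever A is normal, though it can also hold for some non-normal A.)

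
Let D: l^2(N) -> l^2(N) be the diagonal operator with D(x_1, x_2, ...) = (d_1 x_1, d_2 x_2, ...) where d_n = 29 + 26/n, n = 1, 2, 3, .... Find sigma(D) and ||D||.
sigma(D) = {29 + 26/n : n ≥ 1} ∪ {29}; ||D|| = 55

A bounded diagonal operator on l^2 with diagonal entries d_n has spectrum equal to the closure of {d_n : n ≥ 1}: every d_n is an eigenvalue (with eigenvector e_n), so {d_n} ⊂ sigma(D); the spectrum is closed, so its closure is too; and for lambda not in the closure, (D - lambda I) has bounded inverse (the diagonal entries 1/(d_n - lambda) are bounded). For our sequence d_n = 29 + 26/n, n = 1, 2, 3, ...:
  - {d_n} = {29 + 26/n : n ≥ 1}; the only limit point is 29
  - closure = {29 + 26/n : n ≥ 1} ∪ {29}
For the norm: a diagonal operator has ||D|| = sup_n |d_n|. Here d_n = 29 + 26/n is positive and decreasing, so sup_n |d_n| = d_1 = 29 + 26 = 55. So ||D|| = 55.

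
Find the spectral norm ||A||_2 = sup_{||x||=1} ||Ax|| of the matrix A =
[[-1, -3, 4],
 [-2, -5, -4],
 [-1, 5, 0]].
||A||_2 ≈ 7.9092 (= sqrt(largest eigenvalue of A^T A))

||A||_2 = sigma_max(A) = sqrt(lambda_max(A^T A)). Form the symmetric matrix M = A^T A =
[[6, 8, 4],
 [8, 59, 8],
 [4, 8, 32]].
Its characteristic polynomial (trace, sum of principal 2x2 minors, determinant of M give the coefficients) is
  p(λ) = det(λ I - M) = λ^3 - 97λ^2 + 2290λ - 8464.
No integer candidate from the rational root theorem (±divisors of 8464) is a root, so the roots are irrational. The cubic discriminant is Δ = 2314012580 > 0, so there are three distinct real roots. p(4) = -792 and p(5) = 686 have opposite signs, so a root lies in (4, 5); Newton's method refines it to λ ≈ 4.5218. p(29) = 758 and p(30) = -64 have opposite signs, so a root lies in (29, 30); Newton's method refines it to λ ≈ 29.9228. p(62) = -1024 and p(63) = 860 have opposite signs, so a root lies in (62, 63); Newton's method refines it to λ ≈ 62.5554. Check (Vieta): the three roots sum to 97, matching tr M = 97.
So the eigenvalues of A^T A are ≈ 4.5218, 29.9228, 62.5554 (all ≥ 0, as they must be for A^T A). The largest is λ_max ≈ 62.5554, hence ||A||_2 = sqrt(λ_max) ≈ 7.9092.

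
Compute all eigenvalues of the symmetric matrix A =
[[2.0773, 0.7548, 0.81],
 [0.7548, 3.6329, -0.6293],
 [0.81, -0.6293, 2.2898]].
sigma(A) ≈ {1, 3, 4}

A is real symmetric, so its spectrum consists of real eigenvalues. Expanding the characteristic polynomial of the displayed matrix gives
  det(λ I - A) = p(λ) = λ^3 + (-8)λ^2 + (19)λ + (-12).
Solving p(λ) = 0 yields eigenvalues ≈ 1, 3, 4. (A is shown rounded to 4 decimals, so these recover the underlying integer eigenvalues to within that precision.)
Verification: the trace of A = 8 equals the sum of eigenvalues 8, and det(A) ≈ 12.0000 matches the eigenvalue product 12.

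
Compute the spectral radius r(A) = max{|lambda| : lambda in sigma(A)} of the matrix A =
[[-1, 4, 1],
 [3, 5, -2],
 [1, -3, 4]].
r(A) ≈ 7.5978

The eigenvalues of A are the roots of its characteristic polynomial. With M = A (coefficients from the trace, the sum of principal 2x2 minors, and det A):
  p(λ) = det(λ I - M) = λ^3 - 8λ^2 - 8λ + 84.
No integer candidate from the rational root theorem (±divisors of 84) is a root, so the roots are irrational. The cubic discriminant is Δ = 84432 > 0, so there are three distinct real roots. p(-4) = -76 and p(-3) = 9 have opposite signs, so a root lies in (-4, -3); Newton's method refines it to λ ≈ -3.13. p(3) = 15 and p(4) = -12 have opposite signs, so a root lies in (3, 4); Newton's method refines it to λ ≈ 3.5322. p(7) = -21 and p(8) = 20 have opposite signs, so a root lies in (7, 8); Newton's method refines it to λ ≈ 7.5978. Check (Vieta): the three roots sum to 8, matching tr M = 8.
Thus the eigenvalues (to 4 decimals) are -3.13 (modulus 3.13); 3.5322 (modulus 3.5322); 7.5978 (modulus 7.5978). The spectral radius is the largest modulus: r(A) ≈ 7.5978. (Cross-check: r(A) ≤ ||A||_2 ≈ 7.7518; equality holds whenever A is normal, though it can also hold for some non-normal A.)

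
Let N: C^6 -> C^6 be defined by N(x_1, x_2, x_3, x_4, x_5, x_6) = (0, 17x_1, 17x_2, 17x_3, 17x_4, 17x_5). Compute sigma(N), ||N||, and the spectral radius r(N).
sigma(N) = {0}; ||N|| = 17; r(N) = 0. (N is nilpotent with N^6 = 0.)

On C^6, N is a strictly lower-triangular matrix with 17 on the subdiagonal and zeros elsewhere, so its characteristic polynomial is lambda^6 and every eigenvalue is 0: sigma(N) = {0}. For the operator norm, N e_i = 17e_{i+1} for i = 1, ..., 5 and N e_6 = 0, so the singular values of N are 17 (with multiplicity 5) and 0; hence ||N|| = 17. The spectral radius r(N) = max|lambda| = 0. Note ||N|| > r(N) — characteristic of non-normal nilpotent operators. Indeed N^6 = 0.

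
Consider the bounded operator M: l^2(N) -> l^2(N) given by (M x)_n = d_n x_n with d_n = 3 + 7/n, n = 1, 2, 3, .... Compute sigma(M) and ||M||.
sigma(M) = {3 + 7/n : n ≥ 1} ∪ {3}; ||M|| = 10

A bounded diagonal operator on l^2 with diagonal entries d_n has spectrum equal to the closure of {d_n : n ≥ 1}: every d_n is an eigenvalue (with eigenvector e_n), so {d_n} ⊂ sigma(M); the spectrum is closed, so its closure is too; and for lambda not in the closure, (M - lambda I) has bounded inverse (the diagonal entries 1/(d_n - lambda) are bounded). For our sequence d_n = 3 + 7/n, n = 1, 2, 3, ...:
  - {d_n} = {3 + 7/n : n ≥ 1}; the only limit point is 3
  - closure = {3 + 7/n : n ≥ 1} ∪ {3}
For the norm: a diagonal operator has ||M|| = sup_n |d_n|. Here d_n = 3 + 7/n is positive and decreasing, so sup_n |d_n| = d_1 = 3 + 7 = 10. So ||M|| = 10.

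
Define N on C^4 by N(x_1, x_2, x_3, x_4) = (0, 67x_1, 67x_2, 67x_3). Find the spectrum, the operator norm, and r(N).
sigma(N) = {0}; ||N|| = 67; r(N) = 0. (N is nilpotent with N^4 = 0.)

On C^4, N is a strictly lower-triangular matrix with 67 on the subdiagonal and zeros elsewhere, so its characteristic polynomial is lambda^4 and every eigenvalue is 0: sigma(N) = {0}. For the operator norm, N e_i = 67e_{i+1} for i = 1, ..., 3 and N e_4 = 0, so the singular values of N are 67 (with multiplicity 3) and 0; hence ||N|| = 67. The spectral radius r(N) = max|lambda| = 0. Note ||N|| > r(N) — characteristic of non-normal nilpotent operators. Indeed N^4 = 0.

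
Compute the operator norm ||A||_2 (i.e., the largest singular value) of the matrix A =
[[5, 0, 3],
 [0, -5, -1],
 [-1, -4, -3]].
||A||_2 ≈ 7.4797 (= sqrt(largest eigenvalue of A^T A))

||A||_2 = sigma_max(A) = sqrt(lambda_max(A^T A)). Form the symmetric matrix M = A^T A =
[[26, 4, 18],
 [4, 41, 17],
 [18, 17, 19]].
Its characteristic polynomial (trace, sum of principal 2x2 minors, determinant of M give the coefficients) is
  p(λ) = det(λ I - M) = λ^3 - 86λ^2 + 1710λ - 1600.
No integer candidate from the rational root theorem (±divisors of 1600) is a root, so the roots are irrational. The cubic discriminant is Δ = 1721249200 > 0, so there are three distinct real roots. p(0) = -1600 and p(1) = 25 have opposite signs, so a root lies in (0, 1); Newton's method refines it to λ ≈ 0.9838. p(29) = 53 and p(30) = -700 have opposite signs, so a root lies in (29, 30); Newton's method refines it to λ ≈ 29.0702. p(55) = -1325 and p(56) = 80 have opposite signs, so a root lies in (55, 56); Newton's method refines it to λ ≈ 55.946. Check (Vieta): the three roots sum to 86, matching tr M = 86.
So the eigenvalues of A^T A are ≈ 0.9838, 29.0702, 55.946 (all ≥ 0, as they must be for A^T A). The largest is λ_max ≈ 55.946, hence ||A||_2 = sqrt(λ_max) ≈ 7.4797.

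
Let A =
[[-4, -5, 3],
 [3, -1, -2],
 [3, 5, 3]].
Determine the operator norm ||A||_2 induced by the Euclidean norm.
||A||_2 ≈ 8.7119 (= sqrt(largest eigenvalue of A^T A))

||A||_2 = sigma_max(A) = sqrt(lambda_max(A^T A)). Form the symmetric matrix M = A^T A =
[[34, 32, -9],
 [32, 51, 2],
 [-9, 2, 22]].
Its characteristic polynomial (trace, sum of principal 2x2 minors, determinant of M give the coefficients) is
  p(λ) = det(λ I - M) = λ^3 - 107λ^2 + 2495λ - 10201.
No integer candidate from the rational root theorem (±divisors of 10201) is a root, so the roots are irrational. The cubic discriminant is Δ = 5367855696 > 0, so there are three distinct real roots. p(5) = -276 and p(6) = 1133 have opposite signs, so a root lies in (5, 6); Newton's method refines it to λ ≈ 5.1861. p(25) = 924 and p(26) = -87 have opposite signs, so a root lies in (25, 26); Newton's method refines it to λ ≈ 25.9162. p(75) = -3076 and p(76) = 363 have opposite signs, so a root lies in (75, 76); Newton's method refines it to λ ≈ 75.8976. Check (Vieta): the three roots sum to 107, matching tr M = 107.
So the eigenvalues of A^T A are ≈ 5.1861, 25.9162, 75.8976 (all ≥ 0, as they must be for A^T A). The largest is λ_max ≈ 75.8976, hence ||A||_2 = sqrt(λ_max) ≈ 8.7119.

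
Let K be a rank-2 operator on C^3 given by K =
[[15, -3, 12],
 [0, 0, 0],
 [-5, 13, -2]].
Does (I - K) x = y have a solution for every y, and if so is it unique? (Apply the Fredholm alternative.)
(I - K) is invertible (det(I - K) = 18 ≠ 0), so for every y in C^3 the equation (I - K) x = y has a unique solution.

K has rank 2 and factors as K = U V^T = u1 v1^T + u2 v2^T with u1 = (-3, 0, 3), v1 = (-3, 3, -2), u2 = (3, 0, 2), v2 = (2, 2, 2) (multiplying out reproduces the displayed K). The nonzero eigenvalues of U V^T coincide with those of the 2 x 2 matrix G = V^T U = [[v1·u1, v1·u2], [v2·u1, v2·u2]] = [[3, -13], [0, 10]], and by the Sylvester determinant identity det(I_3 - U V^T) = det(I_2 - V^T U) = det([[-2, 13], [0, -9]]) = (-2)(-9) - (13)(0) = 18. (Direct check: I - K =
[[-14, 3, -12],
 [0, 1, 0],
 [5, -13, 3]]
has determinant 18.) The finite-dimensional Fredholm alternative says: either (I - K) is invertible, or ker(I - K) ≠ {0} and then range(I - K) = ker((I - K)^*)^⊥, with dim ker(I - K) = dim ker((I - K)^*). Since det(I - K) ≠ 0, 1 is not an eigenvalue of K and ker(I - K) = {0}, so we are in the first case: for every y there is a unique x = (I - K)^(-1) y. (Explicitly, by the Woodbury identity, (I - U V^T)^(-1) = I + U (I_2 - G)^(-1) V^T.)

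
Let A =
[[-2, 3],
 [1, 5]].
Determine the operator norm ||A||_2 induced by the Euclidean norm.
||A||_2 = sqrt((39 + sqrt(845))/2) ≈ 5.8339 (= sqrt(largest eigenvalue of A^T A))

||A||_2 = sigma_max(A) = sqrt(lambda_max(A^T A)). Form the symmetric matrix M = A^T A =
[[5, -1],
 [-1, 34]].
Its characteristic polynomial (trace, determinant of M give the coefficients) is
  p(λ) = det(λ I - M) = λ^2 - 39λ + 169.
For λ^2 - 39λ + 169 the discriminant is 845. It is nonnegative but not a perfect square, so the roots are real and irrational: λ = (39 ± sqrt(845))/2 ≈ 34.0344, 4.9656.
So the eigenvalues of A^T A are ≈ 4.9656, 34.0344 (all ≥ 0, as they must be for A^T A). The largest is λ_max = (39 + sqrt(845))/2 ≈ 34.0344, hence ||A||_2 = sqrt(λ_max) = sqrt((39 + sqrt(845))/2) ≈ 5.8339.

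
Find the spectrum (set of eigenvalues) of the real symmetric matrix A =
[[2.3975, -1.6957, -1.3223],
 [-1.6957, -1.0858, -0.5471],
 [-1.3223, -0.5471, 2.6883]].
sigma(A) ≈ {-2, 2, 4}

A is real symmetric, so its spectrum consists of real eigenvalues. Expanding the characteristic polynomial of the displayed matrix gives
  det(λ I - A) = p(λ) = λ^3 + (-4)λ^2 + (-4)λ + (16).
Solving p(λ) = 0 yields eigenvalues ≈ -2, 2, 4. (A is shown rounded to 4 decimals, so these recover the underlying integer eigenvalues to within that precision.)
Verification: the trace of A = 4 equals the sum of eigenvalues 4, and det(A) ≈ -16.0007 matches the eigenvalue product -16.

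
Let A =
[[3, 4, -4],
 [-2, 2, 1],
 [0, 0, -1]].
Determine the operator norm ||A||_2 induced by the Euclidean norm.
||A||_2 ≈ 6.4444 (= sqrt(largest eigenvalue of A^T A))

||A||_2 = sigma_max(A) = sqrt(lambda_max(A^T A)). Form the symmetric matrix M = A^T A =
[[13, 8, -14],
 [8, 20, -14],
 [-14, -14, 18]].
Its characteristic polynomial (trace, sum of principal 2x2 minors, determinant of M give the coefficients) is
  p(λ) = det(λ I - M) = λ^3 - 51λ^2 + 398λ - 196.
No integer candidate from the rational root theorem (±divisors of 196) is a root, so the roots are irrational. The cubic discriminant is Δ = 126405364 > 0, so there are three distinct real roots. p(0) = -196 and p(1) = 152 have opposite signs, so a root lies in (0, 1); Newton's method refines it to λ ≈ 0.5278. p(8) = 236 and p(9) = -16 have opposite signs, so a root lies in (8, 9); Newton's method refines it to λ ≈ 8.9419. p(41) = -688 and p(42) = 644 have opposite signs, so a root lies in (41, 42); Newton's method refines it to λ ≈ 41.5303. Check (Vieta): the three roots sum to 51, matching tr M = 51.
So the eigenvalues of A^T A are ≈ 0.5278, 8.9419, 41.5303 (all ≥ 0, as they must be for A^T A). The largest is λ_max ≈ 41.5303, hence ||A||_2 = sqrt(λ_max) ≈ 6.4444.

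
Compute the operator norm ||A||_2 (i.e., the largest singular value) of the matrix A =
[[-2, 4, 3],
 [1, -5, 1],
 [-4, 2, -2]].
||A||_2 ≈ 7.564 (= sqrt(largest eigenvalue of A^T A))

||A||_2 = sigma_max(A) = sqrt(lambda_max(A^T A)). Form the symmetric matrix M = A^T A =
[[21, -21, 3],
 [-21, 45, 3],
 [3, 3, 14]].
Its characteristic polynomial (trace, sum of principal 2x2 minors, determinant of M give the coefficients) is
  p(λ) = det(λ I - M) = λ^3 - 80λ^2 + 1410λ - 6084.
No integer candidate from the rational root theorem (±divisors of 6084) is a root, so the roots are irrational. The cubic discriminant is Δ = 404471088 > 0, so there are three distinct real roots. p(6) = -288 and p(7) = 209 have opposite signs, so a root lies in (6, 7); Newton's method refines it to λ ≈ 6.5494. p(16) = 92 and p(17) = -321 have opposite signs, so a root lies in (16, 17); Newton's method refines it to λ ≈ 16.2362. p(57) = -441 and p(58) = 1688 have opposite signs, so a root lies in (57, 58); Newton's method refines it to λ ≈ 57.2144. Check (Vieta): the three roots sum to 80, matching tr M = 80.
So the eigenvalues of A^T A are ≈ 6.5494, 16.2362, 57.2144 (all ≥ 0, as they must be for A^T A). The largest is λ_max ≈ 57.2144, hence ||A||_2 = sqrt(λ_max) ≈ 7.564.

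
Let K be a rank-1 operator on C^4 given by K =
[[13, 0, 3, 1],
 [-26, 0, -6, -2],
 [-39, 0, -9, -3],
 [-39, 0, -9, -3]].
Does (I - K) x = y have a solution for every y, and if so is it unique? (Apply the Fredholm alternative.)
(I - K) is singular (det(I - K) = 0, i.e. 1 ∈ sigma(K)). (I - K) x = y is solvable iff y ⊥ ker((I - K)^*) = span{(13, 0, 3, 1)}, i.e. iff 13y_1 + 3y_3 + y_4 = 0. When solvable, the solutions are x = y + c·(1, -2, -3, -3), c arbitrary (ker(I - K) = span{(1, -2, -3, -3)}, dimension 1).

K has rank 1, so it is an outer product K = u v^T: every row of K is a multiple of one row vector. Reading off the entries, u = (1, -2, -3, -3) and v = (13, 0, 3, 1) (row i of K equals u_i·v^T). A rank-one matrix u v^T satisfies K u = u (v·u) and kills the (3)-dimensional subspace v^⊥, so its characteristic polynomial is lambda^3 (lambda - v·u) with v·u = tr K = 1. Hence the eigenvalues of I - K are 1 (multiplicity 3) and 1 - (1) = 0, so det(I - K) = 0. (Direct check: I - K =
[[-12, 0, -3, -1],
 [26, 1, 6, 2],
 [39, 0, 10, 3],
 [39, 0, 9, 4]]
has determinant 0.) So 1 is an eigenvalue of K and (I - K) is not invertible. The finite-dimensional Fredholm alternative says: either (I - K) is invertible, or ker(I - K) ≠ {0} and then range(I - K) = ker((I - K)^*)^⊥, with dim ker(I - K) = dim ker((I - K)^*). We are in the second case, so we need both kernels. Kernel of I - K: (I - K) u = u - u (v·u) = u - u = 0, so ker(I - K) = span{u} = span{(1, -2, -3, -3)} (it is exactly 1-dimensional because rank(I - K) = 3). Kernel of the adjoint: K is real, so (I - K)^* = I - K^T = I - v u^T, and (I - v u^T) v = v - v (u·v) = 0; hence ker((I - K)^*) = span{v} = span{(13, 0, 3, 1)}. Therefore (I - K) x = y is solvable iff <y, v> = 0, i.e. iff 13y_1 + 3y_3 + y_4 = 0. When this holds, K y = u (v·y) = 0, so (I - K) y = y and x = y is a particular solution; the full solution set is the line x = y + c·u = y + c·(1, -2, -3, -3), c ∈ C.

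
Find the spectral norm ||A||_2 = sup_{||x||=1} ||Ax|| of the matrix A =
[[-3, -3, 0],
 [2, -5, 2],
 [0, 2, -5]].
||A||_2 ≈ 7.3663 (= sqrt(largest eigenvalue of A^T A))

||A||_2 = sigma_max(A) = sqrt(lambda_max(A^T A)). Form the symmetric matrix M = A^T A =
[[13, -1, 4],
 [-1, 38, -20],
 [4, -20, 29]].
Its characteristic polynomial (trace, sum of principal 2x2 minors, determinant of M give the coefficients) is
  p(λ) = det(λ I - M) = λ^3 - 80λ^2 + 1556λ - 8649.
No integer candidate from the rational root theorem (±divisors of 8649) is a root, so the roots are irrational. The cubic discriminant is Δ = 72522869 > 0, so there are three distinct real roots. p(10) = -89 and p(11) = 118 have opposite signs, so a root lies in (10, 11); Newton's method refines it to λ ≈ 10.3749. p(15) = 66 and p(16) = -137 have opposite signs, so a root lies in (15, 16); Newton's method refines it to λ ≈ 15.3635. p(54) = -441 and p(55) = 1306 have opposite signs, so a root lies in (54, 55); Newton's method refines it to λ ≈ 54.2616. Check (Vieta): the three roots sum to 80, matching tr M = 80.
So the eigenvalues of A^T A are ≈ 10.3749, 15.3635, 54.2616 (all ≥ 0, as they must be for A^T A). The largest is λ_max ≈ 54.2616, hence ||A||_2 = sqrt(λ_max) ≈ 7.3663.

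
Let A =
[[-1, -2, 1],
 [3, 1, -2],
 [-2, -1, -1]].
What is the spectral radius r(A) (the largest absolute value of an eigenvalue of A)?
r(A) ≈ 2.5564

The eigenvalues of A are the roots of its characteristic polynomial. With M = A (coefficients from the trace, the sum of principal 2x2 minors, and det A):
  p(λ) = det(λ I - M) = λ^3 + λ^2 + 5λ + 12.
No integer candidate from the rational root theorem (±divisors of 12) is a root, so the roots are irrational. The cubic discriminant is Δ = -3331 < 0, so there is one real root and a complex-conjugate pair. p(-2) = -2 and p(-1) = 7 have opposite signs, so a root lies in (-2, -1); Newton's method refines it to λ ≈ -1.8362. Dividing out (λ - (-1.8362)) leaves approximately λ^2 - 0.8362λ + 6.5353. For λ^2 - 0.8362λ + 6.5353 the discriminant is -25.4422. It is negative, so the remaining roots are the complex-conjugate pair λ ≈ 0.4181 ± 2.522i. Their product equals the constant term, so |λ|^2 ≈ 6.5353 and |λ| ≈ 2.5564.
Thus the eigenvalues (to 4 decimals) are -1.8362 (modulus 1.8362); 0.4181 ± 2.522i (modulus 2.5564). The spectral radius is the largest modulus: r(A) ≈ 2.5564. (Cross-check: r(A) ≤ ||A||_2 ≈ 4.5188; equality holds whenever A is normal, though it can also hold for some non-normal A.)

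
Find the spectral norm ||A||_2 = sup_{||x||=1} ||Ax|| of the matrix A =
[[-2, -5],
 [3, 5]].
||A||_2 = sqrt((63 + sqrt(3869))/2) ≈ 7.9121 (= sqrt(largest eigenvalue of A^T A))

||A||_2 = sigma_max(A) = sqrt(lambda_max(A^T A)). Form the symmetric matrix M = A^T A =
[[13, 25],
 [25, 50]].
Its characteristic polynomial (trace, determinant of M give the coefficients) is
  p(λ) = det(λ I - M) = λ^2 - 63λ + 25.
For λ^2 - 63λ + 25 the discriminant is 3869. It is nonnegative but not a perfect square, so the roots are real and irrational: λ = (63 ± sqrt(3869))/2 ≈ 62.6006, 0.3994.
So the eigenvalues of A^T A are ≈ 0.3994, 62.6006 (all ≥ 0, as they must be for A^T A). The largest is λ_max = (63 + sqrt(3869))/2 ≈ 62.6006, hence ||A||_2 = sqrt(λ_max) = sqrt((63 + sqrt(3869))/2) ≈ 7.9121.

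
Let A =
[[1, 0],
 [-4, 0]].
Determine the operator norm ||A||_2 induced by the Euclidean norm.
||A||_2 = sqrt(17) ≈ 4.1231 (= sqrt(largest eigenvalue of A^T A))

||A||_2 = sigma_max(A) = sqrt(lambda_max(A^T A)). Form the symmetric matrix M = A^T A =
[[17, 0],
 [0, 0]].
Its characteristic polynomial (trace, determinant of M give the coefficients) is
  p(λ) = det(λ I - M) = λ^2 - 17λ.
For λ^2 - 17λ the discriminant is 289. It is a perfect square (17^2), so the roots are rational: λ = (17 ± 17)/2 = 17, 0.
So the eigenvalues of A^T A are ≈ 0, 17 (all ≥ 0, as they must be for A^T A). The largest is λ_max = 17, hence ||A||_2 = sqrt(λ_max) = sqrt(17) ≈ 4.1231.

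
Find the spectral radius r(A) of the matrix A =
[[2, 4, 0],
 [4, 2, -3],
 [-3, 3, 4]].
r(A) = 6

The eigenvalues of A are the roots of its characteristic polynomial. With M = A (coefficients from the trace, the sum of principal 2x2 minors, and det A):
  p(λ) = det(λ I - M) = λ^3 - 8λ^2 + 13λ - 6.
By the rational root theorem any rational root is an integer divisor of 6. Testing λ = 6: p(6) = 216 - 288 + 78 - 6 = 0, so λ = 6 is a root. Dividing out (λ - 6) leaves p(λ) = (λ - 6)(λ^2 - 2λ + 1). For λ^2 - 2λ + 1 the discriminant is 0. It is a perfect square (0^2), so the roots are rational: λ = (2 ± 0)/2 = 1, 1.
Thus the eigenvalues (to 4 decimals) are 1 (modulus 1); 6 (modulus 6). The spectral radius is the largest modulus: r(A) = 6. (Cross-check: r(A) ≤ ||A||_2 ≈ 7.1513; equality holds whenever A is normal, though it can also hold for some non-normal A.)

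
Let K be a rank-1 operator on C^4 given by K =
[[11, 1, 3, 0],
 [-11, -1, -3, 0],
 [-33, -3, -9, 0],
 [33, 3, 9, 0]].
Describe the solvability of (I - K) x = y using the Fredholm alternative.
(I - K) is singular (det(I - K) = 0, i.e. 1 ∈ sigma(K)). (I - K) x = y is solvable iff y ⊥ ker((I - K)^*) = span{(11, 1, 3, 0)}, i.e. iff 11y_1 + y_2 + 3y_3 = 0. When solvable, the solutions are x = y + c·(1, -1, -3, 3), c arbitrary (ker(I - K) = span{(1, -1, -3, 3)}, dimension 1).

K has rank 1, so it is an outer product K = u v^T: every row of K is a multiple of one row vector. Reading off the entries, u = (1, -1, -3, 3) and v = (11, 1, 3, 0) (row i of K equals u_i·v^T). A rank-one matrix u v^T satisfies K u = u (v·u) and kills the (3)-dimensional subspace v^⊥, so its characteristic polynomial is lambda^3 (lambda - v·u) with v·u = tr K = 1. Hence the eigenvalues of I - K are 1 (multiplicity 3) and 1 - (1) = 0, so det(I - K) = 0. (Direct check: I - K =
[[-10, -1, -3, 0],
 [11, 2, 3, 0],
 [33, 3, 10, 0],
 [-33, -3, -9, 1]]
has determinant 0.) So 1 is an eigenvalue of K and (I - K) is not invertible. The finite-dimensional Fredholm alternative says: either (I - K) is invertible, or ker(I - K) ≠ {0} and then range(I - K) = ker((I - K)^*)^⊥, with dim ker(I - K) = dim ker((I - K)^*). We are in the second case, so we need both kernels. Kernel of I - K: (I - K) u = u - u (v·u) = u - u = 0, so ker(I - K) = span{u} = span{(1, -1, -3, 3)} (it is exactly 1-dimensional because rank(I - K) = 3). Kernel of the adjoint: K is real, so (I - K)^* = I - K^T = I - v u^T, and (I - v u^T) v = v - v (u·v) = 0; hence ker((I - K)^*) = span{v} = span{(11, 1, 3, 0)}. Therefore (I - K) x = y is solvable iff <y, v> = 0, i.e. iff 11y_1 + y_2 + 3y_3 = 0. When this holds, K y = u (v·y) = 0, so (I - K) y = y and x = y is a particular solution; the full solution set is the line x = y + c·u = y + c·(1, -1, -3, 3), c ∈ C.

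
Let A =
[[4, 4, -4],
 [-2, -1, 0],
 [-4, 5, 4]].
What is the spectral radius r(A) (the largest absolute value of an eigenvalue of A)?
r(A) ≈ 8.0979

The eigenvalues of A are the roots of its characteristic polynomial. With M = A (coefficients from the trace, the sum of principal 2x2 minors, and det A):
  p(λ) = det(λ I - M) = λ^3 - 7λ^2 - 72.
No integer candidate from the rational root theorem (±divisors of 72) is a root, so the roots are irrational. The cubic discriminant is Δ = -238752 < 0, so there is one real root and a complex-conjugate pair. p(8) = -8 and p(9) = 90 have opposite signs, so a root lies in (8, 9); Newton's method refines it to λ ≈ 8.0979. Dividing out (λ - (8.0979)) leaves approximately λ^2 + 1.0979λ + 8.8911. For λ^2 + 1.0979λ + 8.8911 the discriminant is -34.3591. It is negative, so the remaining roots are the complex-conjugate pair λ ≈ -0.549 ± 2.9308i. Their product equals the constant term, so |λ|^2 ≈ 8.8911 and |λ| ≈ 2.9818.
Thus the eigenvalues (to 4 decimals) are 8.0979 (modulus 8.0979); -0.549 ± 2.9308i (modulus 2.9818). The spectral radius is the largest modulus: r(A) ≈ 8.0979. (Cross-check: r(A) ≤ ||A||_2 ≈ 8.1716; equality holds whenever A is normal, though it can also hold for some non-normal A.)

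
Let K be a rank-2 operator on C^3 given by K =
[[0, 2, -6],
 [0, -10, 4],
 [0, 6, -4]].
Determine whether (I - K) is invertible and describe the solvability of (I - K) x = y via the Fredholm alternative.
(I - K) is invertible (det(I - K) = 31 ≠ 0), so for every y in C^3 the equation (I - K) x = y has a unique solution.

K has rank 2 and factors as K = U V^T = u1 v1^T + u2 v2^T with u1 = (-2, -3, 1), v1 = (0, 2, 0), u2 = (3, -2, 2), v2 = (0, 2, -2) (multiplying out reproduces the displayed K). The nonzero eigenvalues of U V^T coincide with those of the 2 x 2 matrix G = V^T U = [[v1·u1, v1·u2], [v2·u1, v2·u2]] = [[-6, -4], [-8, -8]], and by the Sylvester determinant identity det(I_3 - U V^T) = det(I_2 - V^T U) = det([[7, 4], [8, 9]]) = (7)(9) - (4)(8) = 31. (Direct check: I - K =
[[1, -2, 6],
 [0, 11, -4],
 [0, -6, 5]]
has determinant 31.) The finite-dimensional Fredholm alternative says: either (I - K) is invertible, or ker(I - K) ≠ {0} and then range(I - K) = ker((I - K)^*)^⊥, with dim ker(I - K) = dim ker((I - K)^*). Since det(I - K) ≠ 0, 1 is not an eigenvalue of K and ker(I - K) = {0}, so we are in the first case: for every y there is a unique x = (I - K)^(-1) y. (Explicitly, by the Woodbury identity, (I - U V^T)^(-1) = I + U (I_2 - G)^(-1) V^T.)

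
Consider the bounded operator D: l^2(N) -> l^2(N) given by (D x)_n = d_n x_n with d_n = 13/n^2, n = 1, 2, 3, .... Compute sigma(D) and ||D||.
sigma(D) = {13/n^2 : n ≥ 1} ∪ {0}; ||D|| = 13

A bounded diagonal operator on l^2 with diagonal entries d_n has spectrum equal to the closure of {d_n : n ≥ 1}: every d_n is an eigenvalue (with eigenvector e_n), so {d_n} ⊂ sigma(D); the spectrum is closed, so its closure is too; and for lambda not in the closure, (D - lambda I) has bounded inverse (the diagonal entries 1/(d_n - lambda) are bounded). For our sequence d_n = 13/n^2, n = 1, 2, 3, ...:
  - {d_n} = {13/n^2 : n ≥ 1}; the only limit point is 0
  - closure = {13/n^2 : n ≥ 1} ∪ {0}
For the norm: a diagonal operator has ||D|| = sup_n |d_n|. Here d_n = 13/n^2 is positive and decreasing, so sup_n |d_n| = d_1 = 13. So ||D|| = 13.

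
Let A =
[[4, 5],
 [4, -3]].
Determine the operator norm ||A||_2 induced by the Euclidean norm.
||A||_2 = sqrt((66 + sqrt(260))/2) ≈ 6.408 (= sqrt(largest eigenvalue of A^T A))

||A||_2 = sigma_max(A) = sqrt(lambda_max(A^T A)). Form the symmetric matrix M = A^T A =
[[32, 8],
 [8, 34]].
Its characteristic polynomial (trace, determinant of M give the coefficients) is
  p(λ) = det(λ I - M) = λ^2 - 66λ + 1024.
For λ^2 - 66λ + 1024 the discriminant is 260. It is nonnegative but not a perfect square, so the roots are real and irrational: λ = (66 ± sqrt(260))/2 ≈ 41.0623, 24.9377.
So the eigenvalues of A^T A are ≈ 24.9377, 41.0623 (all ≥ 0, as they must be for A^T A). The largest is λ_max = (66 + sqrt(260))/2 ≈ 41.0623, hence ||A||_2 = sqrt(λ_max) = sqrt((66 + sqrt(260))/2) ≈ 6.408.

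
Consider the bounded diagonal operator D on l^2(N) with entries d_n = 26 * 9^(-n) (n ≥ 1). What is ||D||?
||D|| = 26/9 (attained at n = 1)

For D diagonal, ||D|| = sup_n |d_n|. The sequence d_n = 26 * 9^(-n) is positive and strictly decreasing (ratio 9^(-1) < 1), so the supremum is d_1 = 26/9. Hence ||D|| = 26/9.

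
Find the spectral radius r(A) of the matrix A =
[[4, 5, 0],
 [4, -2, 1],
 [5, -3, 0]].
r(A) ≈ 6.6204

The eigenvalues of A are the roots of its characteristic polynomial. With M = A (coefficients from the trace, the sum of principal 2x2 minors, and det A):
  p(λ) = det(λ I - M) = λ^3 - 2λ^2 - 25λ - 37.
No integer candidate from the rational root theorem (±divisors of 37) is a root, so the roots are irrational. The cubic discriminant is Δ = -6447 < 0, so there is one real root and a complex-conjugate pair. p(6) = -43 and p(7) = 33 have opposite signs, so a root lies in (6, 7); Newton's method refines it to λ ≈ 6.6204. Dividing out (λ - (6.6204)) leaves approximately λ^2 + 4.6204λ + 5.5888. For λ^2 + 4.6204λ + 5.5888 the discriminant is -1.0072. It is negative, so the remaining roots are the complex-conjugate pair λ ≈ -2.3102 ± 0.5018i. Their product equals the constant term, so |λ|^2 ≈ 5.5888 and |λ| ≈ 2.3641.
Thus the eigenvalues (to 4 decimals) are 6.6204 (modulus 6.6204); -2.3102 ± 0.5018i (modulus 2.3641). The spectral radius is the largest modulus: r(A) ≈ 6.6204. (Cross-check: r(A) ≤ ||A||_2 ≈ 7.6015; equality holds whenever A is normal, though it can also hold for some non-normal A.)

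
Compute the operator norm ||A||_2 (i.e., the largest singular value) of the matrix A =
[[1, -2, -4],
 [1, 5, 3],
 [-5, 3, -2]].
||A||_2 ≈ 7.2062 (= sqrt(largest eigenvalue of A^T A))

||A||_2 = sigma_max(A) = sqrt(lambda_max(A^T A)). Form the symmetric matrix M = A^T A =
[[27, -12, 9],
 [-12, 38, 17],
 [9, 17, 29]].
Its characteristic polynomial (trace, sum of principal 2x2 minors, determinant of M give the coefficients) is
  p(λ) = det(λ I - M) = λ^3 - 94λ^2 + 2397λ - 11025.
No integer candidate from the rational root theorem (±divisors of 11025) is a root, so the roots are irrational. The cubic discriminant is Δ = 483037857 > 0, so there are three distinct real roots. p(5) = -1265 and p(6) = 189 have opposite signs, so a root lies in (5, 6); Newton's method refines it to λ ≈ 5.8638. p(36) = 99 and p(37) = -369 have opposite signs, so a root lies in (36, 37); Newton's method refines it to λ ≈ 36.2062. p(51) = -621 and p(52) = 51 have opposite signs, so a root lies in (51, 52); Newton's method refines it to λ ≈ 51.93. Check (Vieta): the three roots sum to 94, matching tr M = 94.
So the eigenvalues of A^T A are ≈ 5.8638, 36.2062, 51.93 (all ≥ 0, as they must be for A^T A). The largest is λ_max ≈ 51.93, hence ||A||_2 = sqrt(λ_max) ≈ 7.2062.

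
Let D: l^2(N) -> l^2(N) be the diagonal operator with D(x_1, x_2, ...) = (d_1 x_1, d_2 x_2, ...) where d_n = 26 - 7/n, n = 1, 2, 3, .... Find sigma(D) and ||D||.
sigma(D) = {26 - 7/n : n ≥ 1} ∪ {26}; ||D|| = 26

A bounded diagonal operator on l^2 with diagonal entries d_n has spectrum equal to the closure of {d_n : n ≥ 1}: every d_n is an eigenvalue (with eigenvector e_n), so {d_n} ⊂ sigma(D); the spectrum is closed, so its closure is too; and for lambda not in the closure, (D - lambda I) has bounded inverse (the diagonal entries 1/(d_n - lambda) are bounded). For our sequence d_n = 26 - 7/n, n = 1, 2, 3, ...:
  - {d_n} = {26 - 7/n : n ≥ 1}; the only limit point is 26
  - closure = {26 - 7/n : n ≥ 1} ∪ {26}
For the norm: a diagonal operator has ||D|| = sup_n |d_n|. Here d_n = 26 - 7/n increases monotonically from d_1 = 19 toward 26, with all terms in [19, 26); so sup_n |d_n| = 26 (the supremum is the limit, not attained). So ||D|| = 26.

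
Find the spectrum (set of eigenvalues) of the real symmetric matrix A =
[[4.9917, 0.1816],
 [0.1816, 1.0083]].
sigma(A) ≈ {1, 5}

A is real symmetric, so its spectrum consists of real eigenvalues. Expanding the characteristic polynomial of the displayed matrix gives
  det(λ I - A) = p(λ) = λ^2 + (-6)λ + (5).
Solving p(λ) = 0 yields eigenvalues ≈ 1, 5. (A is shown rounded to 4 decimals, so these recover the underlying integer eigenvalues to within that precision.)
Verification: the trace of A = 6 equals the sum of eigenvalues 6, and det(A) ≈ 5.0002 matches the eigenvalue product 5.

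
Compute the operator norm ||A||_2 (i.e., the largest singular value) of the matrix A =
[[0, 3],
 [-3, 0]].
||A||_2 = 3 (= sqrt(largest eigenvalue of A^T A))

||A||_2 = sigma_max(A) = sqrt(lambda_max(A^T A)). Form the symmetric matrix M = A^T A =
[[9, 0],
 [0, 9]].
Its characteristic polynomial (trace, determinant of M give the coefficients) is
  p(λ) = det(λ I - M) = λ^2 - 18λ + 81.
For λ^2 - 18λ + 81 the discriminant is 0. It is a perfect square (0^2), so the roots are rational: λ = (18 ± 0)/2 = 9, 9.
So the eigenvalues of A^T A are ≈ 9, 9 (all ≥ 0, as they must be for A^T A). The largest is λ_max = 9, hence ||A||_2 = sqrt(λ_max) = 3.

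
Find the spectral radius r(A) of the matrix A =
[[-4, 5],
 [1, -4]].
r(A) = (8 + sqrt(20))/2 ≈ 6.2361

The eigenvalues of A are the roots of its characteristic polynomial. With M = A (coefficients from the trace and determinant):
  p(λ) = det(λ I - M) = λ^2 + 8λ + 11.
For λ^2 + 8λ + 11 the discriminant is 20. It is nonnegative but not a perfect square, so the roots are real and irrational: λ = (-8 ± sqrt(20))/2 ≈ -1.7639, -6.2361.
Thus the eigenvalues (to 4 decimals) are -1.7639 (modulus 1.7639); -6.2361 (modulus 6.2361). The spectral radius is the largest modulus: r(A) = (8 + sqrt(20))/2 ≈ 6.2361. (Cross-check: r(A) ≤ ||A||_2 ≈ 7.4721; equality holds whenever A is normal, though it can also hold for some non-normal A.)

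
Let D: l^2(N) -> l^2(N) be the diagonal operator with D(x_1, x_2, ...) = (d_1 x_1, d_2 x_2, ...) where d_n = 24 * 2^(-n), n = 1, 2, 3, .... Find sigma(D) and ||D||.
sigma(D) = {24 * 2^(-n) : n ≥ 1} ∪ {0}; ||D|| = 12

A bounded diagonal operator on l^2 with diagonal entries d_n has spectrum equal to the closure of {d_n : n ≥ 1}: every d_n is an eigenvalue (with eigenvector e_n), so {d_n} ⊂ sigma(D); the spectrum is closed, so its closure is too; and for lambda not in the closure, (D - lambda I) has bounded inverse (the diagonal entries 1/(d_n - lambda) are bounded). For our sequence d_n = 24 * 2^(-n), n = 1, 2, 3, ...:
  - {d_n} = {24 * 2^(-n) : n ≥ 1}; the only limit point is 0
  - closure = {24 * 2^(-n) : n ≥ 1} ∪ {0}
For the norm: a diagonal operator has ||D|| = sup_n |d_n|. Here d_n = 24 * 2^(-n) is positive and decreasing, so sup_n |d_n| = d_1 = 24/2 = 12. So ||D|| = 12.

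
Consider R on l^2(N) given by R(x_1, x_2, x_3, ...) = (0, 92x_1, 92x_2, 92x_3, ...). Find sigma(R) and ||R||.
sigma(R) = closed disk {z in C : |z| ≤ 92}; ||R|| = 92

Note R = 92·U where U is the unit right shift (U x)_k = x_{k-1} (with x_0 := 0); so ||R|| = 92||U|| and sigma(R) = 92·sigma(U). ||R x||^2 = sum_{k≥1} |92x_k|^2 = 8464||x||^2, so ||R|| = 92 and sigma(R) ⊂ {|z| ≤ 92}. For any |lambda| < 92, the equation (R - lambda I) x = 0 forces x_1 = 0, then 92x_k = lambda x_{k+1} ⇒ x = 0, so R has no eigenvalues. But (R - lambda I) is not surjective for |lambda| < 92: solving (R - lambda I) x = e_1 would require x_n proportional to (lambda/92)^(-n), which is not in l^2. So every |lambda| < 92 lies in the residual spectrum. The boundary |lambda| = 92 is in the approximate point spectrum (the spectrum is closed). Hence sigma(R) is the closed disk of radius 92.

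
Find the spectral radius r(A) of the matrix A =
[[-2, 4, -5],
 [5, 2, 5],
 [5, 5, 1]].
r(A) ≈ 6.1989

The eigenvalues of A are the roots of its characteristic polynomial. With M = A (coefficients from the trace, the sum of principal 2x2 minors, and det A):
  p(λ) = det(λ I - M) = λ^3 - λ^2 - 24λ - 51.
No integer candidate from the rational root theorem (±divisors of 51) is a root, so the roots are irrational. The cubic discriminant is Δ = -36591 < 0, so there is one real root and a complex-conjugate pair. p(6) = -15 and p(7) = 75 have opposite signs, so a root lies in (6, 7); Newton's method refines it to λ ≈ 6.1989. Dividing out (λ - (6.1989)) leaves approximately λ^2 + 5.1989λ + 8.2273. For λ^2 + 5.1989λ + 8.2273 the discriminant is -5.8807. It is negative, so the remaining roots are the complex-conjugate pair λ ≈ -2.5994 ± 1.2125i. Their product equals the constant term, so |λ|^2 ≈ 8.2273 and |λ| ≈ 2.8683.
Thus the eigenvalues (to 4 decimals) are 6.1989 (modulus 6.1989); -2.5994 ± 1.2125i (modulus 2.8683). The spectral radius is the largest modulus: r(A) ≈ 6.1989. (Cross-check: r(A) ≤ ||A||_2 ≈ 9.8968; equality holds whenever A is normal, though it can also hold for some non-normal A.)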